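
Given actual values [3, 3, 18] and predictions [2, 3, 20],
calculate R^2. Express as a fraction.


Mean(y) = 8. SS_res = 5. SS_tot = 150. R^2 = 1 - 5/(150) = 29/30.

29/30


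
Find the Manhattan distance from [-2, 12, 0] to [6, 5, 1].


d = sum of absolute differences: |-2-6|=8 + |12-5|=7 + |0-1|=1 = 16.

16


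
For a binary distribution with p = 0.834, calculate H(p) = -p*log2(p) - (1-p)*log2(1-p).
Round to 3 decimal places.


H = -0.834*log2(0.834) - 0.166*log2(0.166) = 0.648.

0.648


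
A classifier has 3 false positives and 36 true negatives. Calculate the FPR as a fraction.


FPR = FP / (FP + TN) = 3 / 39 = 1/13.

1/13


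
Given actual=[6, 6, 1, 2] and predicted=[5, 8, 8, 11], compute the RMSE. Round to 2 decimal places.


MSE = 33.7500. RMSE = sqrt(33.7500) = 5.81.

5.81


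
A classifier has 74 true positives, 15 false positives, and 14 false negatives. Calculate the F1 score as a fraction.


Precision = 74/89 = 74/89. Recall = 74/88 = 37/44. F1 = 2*P*R/(P+R) = 148/177.

148/177


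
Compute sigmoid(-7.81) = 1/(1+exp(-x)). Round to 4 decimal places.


sigma(-7.81) = 1/(1+e^(7.81)) = 1/(1+2465.130435) = 1/2466.130435 = 0.0004.

0.0004


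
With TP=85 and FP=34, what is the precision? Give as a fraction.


Precision = TP / (TP + FP) = 85 / 119 = 5/7.

5/7


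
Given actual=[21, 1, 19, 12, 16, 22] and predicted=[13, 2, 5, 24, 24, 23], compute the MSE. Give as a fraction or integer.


MSE = (1/6) * ((21-13)^2=64 + (1-2)^2=1 + (19-5)^2=196 + (12-24)^2=144 + (16-24)^2=64 + (22-23)^2=1). Sum = 470. MSE = 235/3.

235/3


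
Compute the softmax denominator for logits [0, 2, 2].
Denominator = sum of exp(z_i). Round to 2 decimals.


Denom = e^0=1.0000 + e^2=7.3891 + e^2=7.3891. Sum = 15.7782, which rounds to 15.78.

15.78


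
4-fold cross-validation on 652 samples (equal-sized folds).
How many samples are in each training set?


Each validation fold has 652/4 = 163 samples. Training set = 652 - 163 = 489.

489


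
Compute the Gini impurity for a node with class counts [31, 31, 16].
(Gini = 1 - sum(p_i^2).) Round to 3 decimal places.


Total = 78. Proportions: 31/78, 31/78, 16/78. sum(p_i^2) = 0.3580. Gini = 1 - 0.3580 = 0.6420, which rounds to 0.642.

0.642


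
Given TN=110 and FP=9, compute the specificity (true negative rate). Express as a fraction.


Specificity = TN / (TN + FP) = 110 / 119 = 110/119.

110/119


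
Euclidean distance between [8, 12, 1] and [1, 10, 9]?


d = sqrt(sum of squared differences). (8-1)^2=49, (12-10)^2=4, (1-9)^2=64. Sum = 117.

sqrt(117)


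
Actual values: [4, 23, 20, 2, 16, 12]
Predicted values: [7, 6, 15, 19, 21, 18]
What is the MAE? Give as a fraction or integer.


MAE = (1/6) * (|4-7|=3 + |23-6|=17 + |20-15|=5 + |2-19|=17 + |16-21|=5 + |12-18|=6). Sum = 53. MAE = 53/6.

53/6


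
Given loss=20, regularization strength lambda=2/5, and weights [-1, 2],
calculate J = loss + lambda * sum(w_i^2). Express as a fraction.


L2 sq norm = sum(w^2) = 5. J = 20 + 2/5 * 5 = 22.

22


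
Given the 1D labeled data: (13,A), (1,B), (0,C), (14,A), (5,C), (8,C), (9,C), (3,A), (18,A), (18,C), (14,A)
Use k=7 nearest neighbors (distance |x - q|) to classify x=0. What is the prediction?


Distances: |13-0|=13, |1-0|=1, |0-0|=0, |14-0|=14, |5-0|=5, |8-0|=8, |9-0|=9, |3-0|=3, |18-0|=18, |18-0|=18, |14-0|=14. 7 nearest: (0,C), (1,B), (3,A), (5,C), (8,C), (9,C), (13,A). Counts: {'C': 4, 'B': 1, 'A': 2}. Majority class: C.

C


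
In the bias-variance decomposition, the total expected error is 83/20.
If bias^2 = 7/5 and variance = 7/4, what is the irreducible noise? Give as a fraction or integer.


Total error = bias^2 + variance + irreducible noise. So irreducible noise = 83/20 - 7/5 - 7/4 = 1.

1


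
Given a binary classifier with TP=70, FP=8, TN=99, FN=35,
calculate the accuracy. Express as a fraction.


Accuracy = (TP + TN) / (TP + TN + FP + FN) = (70 + 99) / 212 = 169/212.

169/212


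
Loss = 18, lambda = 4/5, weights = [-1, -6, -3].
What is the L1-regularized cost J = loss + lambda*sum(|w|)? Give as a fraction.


L1 norm = sum(|w|) = 10. J = 18 + 4/5 * 10 = 26.

26


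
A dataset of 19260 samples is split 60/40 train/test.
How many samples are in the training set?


Test set = 19260 * 40% = 7704. Training set = 19260 - 7704 = 11556.

11556


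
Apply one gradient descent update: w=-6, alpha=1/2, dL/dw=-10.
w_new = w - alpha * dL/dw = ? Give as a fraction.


w_new = -6 - 1/2 * -10 = -6 - -5 = -1.

-1


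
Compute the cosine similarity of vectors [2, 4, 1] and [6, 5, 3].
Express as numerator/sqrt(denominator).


dot = 35. |a|^2 = 21, |b|^2 = 70. cos = 35/sqrt(1470).

35/sqrt(1470)


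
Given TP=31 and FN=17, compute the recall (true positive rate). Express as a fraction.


Recall = TP / (TP + FN) = 31 / 48 = 31/48.

31/48


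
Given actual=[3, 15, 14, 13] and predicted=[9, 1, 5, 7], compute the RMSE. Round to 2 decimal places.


MSE = 87.2500. RMSE = sqrt(87.2500) = 9.34.

9.34


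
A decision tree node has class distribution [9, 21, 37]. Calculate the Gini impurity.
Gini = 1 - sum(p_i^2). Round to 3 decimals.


Total = 67. Proportions: 9/67, 21/67, 37/67. sum(p_i^2) = 0.4213. Gini = 1 - 0.4213 = 0.5787, which rounds to 0.579.

0.579


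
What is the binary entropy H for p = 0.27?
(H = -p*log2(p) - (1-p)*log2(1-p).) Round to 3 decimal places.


H = -0.27*log2(0.27) - 0.73*log2(0.73) = 0.841.

0.841


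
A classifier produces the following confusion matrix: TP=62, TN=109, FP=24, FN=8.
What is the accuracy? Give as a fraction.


Accuracy = (TP + TN) / (TP + TN + FP + FN) = (62 + 109) / 203 = 171/203.

171/203


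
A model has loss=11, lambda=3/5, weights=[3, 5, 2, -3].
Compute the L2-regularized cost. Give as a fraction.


L2 sq norm = sum(w^2) = 47. J = 11 + 3/5 * 47 = 196/5.

196/5


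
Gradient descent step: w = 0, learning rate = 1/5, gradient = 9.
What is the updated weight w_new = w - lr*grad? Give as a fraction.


w_new = 0 - 1/5 * 9 = 0 - 9/5 = -9/5.

-9/5


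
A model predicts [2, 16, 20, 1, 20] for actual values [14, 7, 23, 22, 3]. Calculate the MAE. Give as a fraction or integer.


MAE = (1/5) * (|14-2|=12 + |7-16|=9 + |23-20|=3 + |22-1|=21 + |3-20|=17). Sum = 62. MAE = 62/5.

62/5


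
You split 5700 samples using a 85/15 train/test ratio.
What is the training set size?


Test set = 5700 * 15% = 855. Training set = 5700 - 855 = 4845.

4845


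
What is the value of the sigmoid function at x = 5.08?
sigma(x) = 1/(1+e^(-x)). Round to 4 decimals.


sigma(5.08) = 1/(1+e^(-5.08)) = 1/(1+0.006220) = 1/1.006220 = 0.9938.

0.9938


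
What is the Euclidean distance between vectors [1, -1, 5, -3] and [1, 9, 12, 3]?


d = sqrt(sum of squared differences). (1-1)^2=0, (-1-9)^2=100, (5-12)^2=49, (-3-3)^2=36. Sum = 185.

sqrt(185)


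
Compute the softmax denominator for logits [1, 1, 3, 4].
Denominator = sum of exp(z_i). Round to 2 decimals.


Denom = e^1=2.7183 + e^1=2.7183 + e^3=20.0855 + e^4=54.5982. Sum = 80.1203, which rounds to 80.12.

80.12


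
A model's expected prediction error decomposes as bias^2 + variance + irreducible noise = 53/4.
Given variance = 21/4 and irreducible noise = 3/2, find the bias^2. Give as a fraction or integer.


Total error = bias^2 + variance + irreducible noise. So bias^2 = 53/4 - 21/4 - 3/2 = 13/2.

13/2


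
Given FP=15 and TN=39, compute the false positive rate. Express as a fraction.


FPR = FP / (FP + TN) = 15 / 54 = 5/18.

5/18


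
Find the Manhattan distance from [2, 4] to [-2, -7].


d = sum of absolute differences: |2--2|=4 + |4--7|=11 = 15.

15


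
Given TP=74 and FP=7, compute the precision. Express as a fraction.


Precision = TP / (TP + FP) = 74 / 81 = 74/81.

74/81


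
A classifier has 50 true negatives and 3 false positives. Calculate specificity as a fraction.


Specificity = TN / (TN + FP) = 50 / 53 = 50/53.

50/53


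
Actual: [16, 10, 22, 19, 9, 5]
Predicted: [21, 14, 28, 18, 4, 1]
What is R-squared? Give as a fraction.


Mean(y) = 27/2. SS_res = 119. SS_tot = 427/2. R^2 = 1 - 119/(427/2) = 27/61.

27/61


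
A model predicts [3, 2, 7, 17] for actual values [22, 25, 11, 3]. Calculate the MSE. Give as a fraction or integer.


MSE = (1/4) * ((22-3)^2=361 + (25-2)^2=529 + (11-7)^2=16 + (3-17)^2=196). Sum = 1102. MSE = 551/2.

551/2


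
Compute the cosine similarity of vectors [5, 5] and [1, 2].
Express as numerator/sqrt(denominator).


dot = 15. |a|^2 = 50, |b|^2 = 5. cos = 15/sqrt(250).

15/sqrt(250)


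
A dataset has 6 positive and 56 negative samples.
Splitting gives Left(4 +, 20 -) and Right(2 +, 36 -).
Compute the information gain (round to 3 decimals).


H(parent) = 0.4587. H(left) = 0.6500, H(right) = 0.2975. Weighted = (24/62)*0.6500 + (38/62)*0.2975 = 0.4340. IG = 0.4587 - 0.4340 = 0.0247, which rounds to 0.025.

0.025


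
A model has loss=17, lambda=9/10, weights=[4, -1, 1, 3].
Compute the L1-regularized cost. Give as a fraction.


L1 norm = sum(|w|) = 9. J = 17 + 9/10 * 9 = 251/10.

251/10


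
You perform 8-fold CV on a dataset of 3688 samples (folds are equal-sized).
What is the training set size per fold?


Each validation fold has 3688/8 = 461 samples. Training set = 3688 - 461 = 3227.

3227


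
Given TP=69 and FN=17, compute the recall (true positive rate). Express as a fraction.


Recall = TP / (TP + FN) = 69 / 86 = 69/86.

69/86


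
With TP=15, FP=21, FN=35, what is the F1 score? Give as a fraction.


Precision = 15/36 = 5/12. Recall = 15/50 = 3/10. F1 = 2*P*R/(P+R) = 15/43.

15/43


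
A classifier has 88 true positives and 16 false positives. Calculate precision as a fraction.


Precision = TP / (TP + FP) = 88 / 104 = 11/13.

11/13


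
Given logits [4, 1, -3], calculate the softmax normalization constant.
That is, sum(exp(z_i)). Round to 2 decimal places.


Denom = e^4=54.5982 + e^1=2.7183 + e^-3=0.0498. Sum = 57.3663, which rounds to 57.37.

57.37


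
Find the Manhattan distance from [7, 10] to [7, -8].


d = sum of absolute differences: |7-7|=0 + |10--8|=18 = 18.

18


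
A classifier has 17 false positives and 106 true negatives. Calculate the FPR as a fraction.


FPR = FP / (FP + TN) = 17 / 123 = 17/123.

17/123


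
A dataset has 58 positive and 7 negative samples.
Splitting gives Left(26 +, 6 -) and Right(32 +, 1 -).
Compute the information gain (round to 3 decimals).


H(parent) = 0.4929. H(left) = 0.6962, H(right) = 0.1959. Weighted = (32/65)*0.6962 + (33/65)*0.1959 = 0.4422. IG = 0.4929 - 0.4422 = 0.0507, which rounds to 0.051.

0.051


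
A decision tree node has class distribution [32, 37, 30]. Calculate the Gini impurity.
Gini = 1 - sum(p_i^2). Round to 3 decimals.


Total = 99. Proportions: 32/99, 37/99, 30/99. sum(p_i^2) = 0.3360. Gini = 1 - 0.3360 = 0.6640, which rounds to 0.664.

0.664


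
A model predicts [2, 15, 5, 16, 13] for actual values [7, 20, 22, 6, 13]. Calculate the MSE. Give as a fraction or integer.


MSE = (1/5) * ((7-2)^2=25 + (20-15)^2=25 + (22-5)^2=289 + (6-16)^2=100 + (13-13)^2=0). Sum = 439. MSE = 439/5.

439/5


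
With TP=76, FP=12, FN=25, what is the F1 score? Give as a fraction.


Precision = 76/88 = 19/22. Recall = 76/101 = 76/101. F1 = 2*P*R/(P+R) = 152/189.

152/189


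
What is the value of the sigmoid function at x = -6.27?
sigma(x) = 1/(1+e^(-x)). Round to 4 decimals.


sigma(-6.27) = 1/(1+e^(6.27)) = 1/(1+528.477378) = 1/529.477378 = 0.0019.

0.0019


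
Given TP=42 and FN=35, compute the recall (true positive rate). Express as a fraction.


Recall = TP / (TP + FN) = 42 / 77 = 6/11.

6/11


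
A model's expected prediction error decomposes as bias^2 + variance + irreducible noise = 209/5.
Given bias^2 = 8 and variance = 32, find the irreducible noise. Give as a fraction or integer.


Total error = bias^2 + variance + irreducible noise. So irreducible noise = 209/5 - 8 - 32 = 9/5.

9/5


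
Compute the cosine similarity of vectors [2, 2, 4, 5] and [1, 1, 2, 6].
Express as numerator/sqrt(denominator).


dot = 42. |a|^2 = 49, |b|^2 = 42. cos = 42/sqrt(2058).

42/sqrt(2058)


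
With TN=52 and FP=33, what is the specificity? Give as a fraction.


Specificity = TN / (TN + FP) = 52 / 85 = 52/85.

52/85


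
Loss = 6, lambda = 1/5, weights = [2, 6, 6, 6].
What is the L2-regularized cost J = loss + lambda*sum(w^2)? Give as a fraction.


L2 sq norm = sum(w^2) = 112. J = 6 + 1/5 * 112 = 142/5.

142/5


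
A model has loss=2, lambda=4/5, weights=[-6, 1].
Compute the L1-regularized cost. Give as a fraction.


L1 norm = sum(|w|) = 7. J = 2 + 4/5 * 7 = 38/5.

38/5


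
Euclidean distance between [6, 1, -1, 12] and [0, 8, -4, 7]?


d = sqrt(sum of squared differences). (6-0)^2=36, (1-8)^2=49, (-1--4)^2=9, (12-7)^2=25. Sum = 119.

sqrt(119)


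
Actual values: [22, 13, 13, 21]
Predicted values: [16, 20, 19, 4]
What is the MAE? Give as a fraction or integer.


MAE = (1/4) * (|22-16|=6 + |13-20|=7 + |13-19|=6 + |21-4|=17). Sum = 36. MAE = 9.

9


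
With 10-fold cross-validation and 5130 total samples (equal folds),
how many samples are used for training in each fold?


Each validation fold has 5130/10 = 513 samples. Training set = 5130 - 513 = 4617.

4617


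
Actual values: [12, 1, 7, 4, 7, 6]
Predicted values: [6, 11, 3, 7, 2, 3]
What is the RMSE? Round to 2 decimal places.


MSE = 32.5000. RMSE = sqrt(32.5000) = 5.70.

5.70


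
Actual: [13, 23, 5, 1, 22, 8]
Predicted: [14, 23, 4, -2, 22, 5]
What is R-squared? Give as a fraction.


Mean(y) = 12. SS_res = 20. SS_tot = 408. R^2 = 1 - 20/(408) = 97/102.

97/102


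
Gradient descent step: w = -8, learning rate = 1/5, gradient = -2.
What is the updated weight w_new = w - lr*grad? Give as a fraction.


w_new = -8 - 1/5 * -2 = -8 - -2/5 = -38/5.

-38/5


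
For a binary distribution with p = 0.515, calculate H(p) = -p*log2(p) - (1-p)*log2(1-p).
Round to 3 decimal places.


H = -0.515*log2(0.515) - 0.485*log2(0.485) = 0.999.

0.999


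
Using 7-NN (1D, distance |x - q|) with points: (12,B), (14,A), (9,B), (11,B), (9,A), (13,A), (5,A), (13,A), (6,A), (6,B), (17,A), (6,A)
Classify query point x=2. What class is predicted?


Distances: |12-2|=10, |14-2|=12, |9-2|=7, |11-2|=9, |9-2|=7, |13-2|=11, |5-2|=3, |13-2|=11, |6-2|=4, |6-2|=4, |17-2|=15, |6-2|=4. 7 nearest: (5,A), (6,A), (6,A), (6,B), (9,A), (9,B), (11,B). Counts: {'A': 4, 'B': 3}. Majority class: A.

A


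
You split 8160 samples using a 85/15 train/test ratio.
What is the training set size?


Test set = 8160 * 15% = 1224. Training set = 8160 - 1224 = 6936.

6936


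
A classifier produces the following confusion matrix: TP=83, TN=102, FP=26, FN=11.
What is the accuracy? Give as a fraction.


Accuracy = (TP + TN) / (TP + TN + FP + FN) = (83 + 102) / 222 = 5/6.

5/6


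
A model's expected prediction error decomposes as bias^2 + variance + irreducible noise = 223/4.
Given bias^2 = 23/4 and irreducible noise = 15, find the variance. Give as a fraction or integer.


Total error = bias^2 + variance + irreducible noise. So variance = 223/4 - 23/4 - 15 = 35.

35


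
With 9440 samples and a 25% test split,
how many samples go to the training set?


Test set = 9440 * 25% = 2360. Training set = 9440 - 2360 = 7080.

7080


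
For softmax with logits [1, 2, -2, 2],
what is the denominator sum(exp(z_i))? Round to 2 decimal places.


Denom = e^1=2.7183 + e^2=7.3891 + e^-2=0.1353 + e^2=7.3891. Sum = 17.6318, which rounds to 17.63.

17.63


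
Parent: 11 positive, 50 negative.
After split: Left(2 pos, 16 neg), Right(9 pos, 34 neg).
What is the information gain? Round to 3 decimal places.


H(parent) = 0.6808. H(left) = 0.5033, H(right) = 0.7401. Weighted = (18/61)*0.5033 + (43/61)*0.7401 = 0.6702. IG = 0.6808 - 0.6702 = 0.0106, which rounds to 0.011.

0.011


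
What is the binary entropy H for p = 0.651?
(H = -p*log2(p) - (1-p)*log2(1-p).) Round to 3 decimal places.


H = -0.651*log2(0.651) - 0.349*log2(0.349) = 0.933.

0.933


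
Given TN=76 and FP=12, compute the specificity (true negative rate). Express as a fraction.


Specificity = TN / (TN + FP) = 76 / 88 = 19/22.

19/22


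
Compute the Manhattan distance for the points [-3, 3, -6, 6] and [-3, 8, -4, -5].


d = sum of absolute differences: |-3--3|=0 + |3-8|=5 + |-6--4|=2 + |6--5|=11 = 18.

18


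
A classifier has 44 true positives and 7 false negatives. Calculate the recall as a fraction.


Recall = TP / (TP + FN) = 44 / 51 = 44/51.

44/51


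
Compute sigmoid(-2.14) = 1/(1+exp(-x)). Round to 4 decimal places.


sigma(-2.14) = 1/(1+e^(2.14)) = 1/(1+8.499438) = 1/9.499438 = 0.1053.

0.1053


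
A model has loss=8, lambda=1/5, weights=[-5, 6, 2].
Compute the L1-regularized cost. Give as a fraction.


L1 norm = sum(|w|) = 13. J = 8 + 1/5 * 13 = 53/5.

53/5


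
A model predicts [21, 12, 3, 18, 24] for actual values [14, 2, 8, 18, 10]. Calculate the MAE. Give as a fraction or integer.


MAE = (1/5) * (|14-21|=7 + |2-12|=10 + |8-3|=5 + |18-18|=0 + |10-24|=14). Sum = 36. MAE = 36/5.

36/5


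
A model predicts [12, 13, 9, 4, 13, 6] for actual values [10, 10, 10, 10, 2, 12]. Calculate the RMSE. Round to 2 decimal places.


MSE = 34.5000. RMSE = sqrt(34.5000) = 5.87.

5.87


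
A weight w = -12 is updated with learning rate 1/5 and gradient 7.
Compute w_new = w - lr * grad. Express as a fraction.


w_new = -12 - 1/5 * 7 = -12 - 7/5 = -67/5.

-67/5


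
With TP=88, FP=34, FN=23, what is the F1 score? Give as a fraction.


Precision = 88/122 = 44/61. Recall = 88/111 = 88/111. F1 = 2*P*R/(P+R) = 176/233.

176/233


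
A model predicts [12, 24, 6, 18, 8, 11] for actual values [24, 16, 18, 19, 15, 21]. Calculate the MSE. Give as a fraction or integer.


MSE = (1/6) * ((24-12)^2=144 + (16-24)^2=64 + (18-6)^2=144 + (19-18)^2=1 + (15-8)^2=49 + (21-11)^2=100). Sum = 502. MSE = 251/3.

251/3


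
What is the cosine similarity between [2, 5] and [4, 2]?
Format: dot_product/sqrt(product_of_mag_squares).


dot = 18. |a|^2 = 29, |b|^2 = 20. cos = 18/sqrt(580).

18/sqrt(580)


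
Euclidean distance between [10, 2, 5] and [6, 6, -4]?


d = sqrt(sum of squared differences). (10-6)^2=16, (2-6)^2=16, (5--4)^2=81. Sum = 113.

sqrt(113)


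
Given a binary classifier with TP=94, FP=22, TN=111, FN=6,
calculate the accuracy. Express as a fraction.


Accuracy = (TP + TN) / (TP + TN + FP + FN) = (94 + 111) / 233 = 205/233.

205/233


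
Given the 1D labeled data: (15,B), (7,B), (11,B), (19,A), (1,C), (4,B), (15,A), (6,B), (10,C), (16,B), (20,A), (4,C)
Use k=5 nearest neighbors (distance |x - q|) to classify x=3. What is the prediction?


Distances: |15-3|=12, |7-3|=4, |11-3|=8, |19-3|=16, |1-3|=2, |4-3|=1, |15-3|=12, |6-3|=3, |10-3|=7, |16-3|=13, |20-3|=17, |4-3|=1. 5 nearest: (4,B), (4,C), (1,C), (6,B), (7,B). Counts: {'B': 3, 'C': 2}. Majority class: B.

B


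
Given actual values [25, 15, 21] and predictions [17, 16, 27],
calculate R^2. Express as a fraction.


Mean(y) = 61/3. SS_res = 101. SS_tot = 152/3. R^2 = 1 - 101/(152/3) = -151/152.

-151/152


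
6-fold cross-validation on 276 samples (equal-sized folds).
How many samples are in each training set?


Each validation fold has 276/6 = 46 samples. Training set = 276 - 46 = 230.

230


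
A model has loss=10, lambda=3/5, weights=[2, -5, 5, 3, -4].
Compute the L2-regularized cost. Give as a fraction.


L2 sq norm = sum(w^2) = 79. J = 10 + 3/5 * 79 = 287/5.

287/5


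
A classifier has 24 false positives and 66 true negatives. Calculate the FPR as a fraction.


FPR = FP / (FP + TN) = 24 / 90 = 4/15.

4/15


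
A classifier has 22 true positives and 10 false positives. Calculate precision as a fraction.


Precision = TP / (TP + FP) = 22 / 32 = 11/16.

11/16


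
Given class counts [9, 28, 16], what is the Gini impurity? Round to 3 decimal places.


Total = 53. Proportions: 9/53, 28/53, 16/53. sum(p_i^2) = 0.3991. Gini = 1 - 0.3991 = 0.6009, which rounds to 0.601.

0.601


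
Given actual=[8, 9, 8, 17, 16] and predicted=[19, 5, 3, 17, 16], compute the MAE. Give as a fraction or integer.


MAE = (1/5) * (|8-19|=11 + |9-5|=4 + |8-3|=5 + |17-17|=0 + |16-16|=0). Sum = 20. MAE = 4.

4


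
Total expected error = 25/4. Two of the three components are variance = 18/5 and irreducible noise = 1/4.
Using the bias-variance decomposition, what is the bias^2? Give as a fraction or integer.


Total error = bias^2 + variance + irreducible noise. So bias^2 = 25/4 - 18/5 - 1/4 = 12/5.

12/5


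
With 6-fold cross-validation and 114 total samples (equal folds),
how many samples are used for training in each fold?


Each validation fold has 114/6 = 19 samples. Training set = 114 - 19 = 95.

95


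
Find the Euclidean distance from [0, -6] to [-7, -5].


d = sqrt(sum of squared differences). (0--7)^2=49, (-6--5)^2=1. Sum = 50.

sqrt(50)


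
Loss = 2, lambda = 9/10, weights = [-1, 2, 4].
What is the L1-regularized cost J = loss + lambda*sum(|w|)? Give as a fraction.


L1 norm = sum(|w|) = 7. J = 2 + 9/10 * 7 = 83/10.

83/10


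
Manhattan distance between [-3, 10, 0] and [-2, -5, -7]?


d = sum of absolute differences: |-3--2|=1 + |10--5|=15 + |0--7|=7 = 23.

23


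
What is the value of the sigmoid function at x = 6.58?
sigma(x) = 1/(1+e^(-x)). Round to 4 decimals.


sigma(6.58) = 1/(1+e^(-6.58)) = 1/(1+0.001388) = 1/1.001388 = 0.9986.

0.9986


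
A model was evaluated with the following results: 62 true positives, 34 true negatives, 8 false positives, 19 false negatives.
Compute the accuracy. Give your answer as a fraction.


Accuracy = (TP + TN) / (TP + TN + FP + FN) = (62 + 34) / 123 = 32/41.

32/41


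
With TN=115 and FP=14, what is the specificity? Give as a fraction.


Specificity = TN / (TN + FP) = 115 / 129 = 115/129.

115/129


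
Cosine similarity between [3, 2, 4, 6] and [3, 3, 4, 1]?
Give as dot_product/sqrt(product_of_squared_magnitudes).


dot = 37. |a|^2 = 65, |b|^2 = 35. cos = 37/sqrt(2275).

37/sqrt(2275)


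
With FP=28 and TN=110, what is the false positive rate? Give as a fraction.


FPR = FP / (FP + TN) = 28 / 138 = 14/69.

14/69


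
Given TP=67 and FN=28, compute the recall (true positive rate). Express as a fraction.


Recall = TP / (TP + FN) = 67 / 95 = 67/95.

67/95


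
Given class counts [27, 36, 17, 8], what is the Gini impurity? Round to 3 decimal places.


Total = 88. Proportions: 27/88, 36/88, 17/88, 8/88. sum(p_i^2) = 0.3071. Gini = 1 - 0.3071 = 0.6929, which rounds to 0.693.

0.693


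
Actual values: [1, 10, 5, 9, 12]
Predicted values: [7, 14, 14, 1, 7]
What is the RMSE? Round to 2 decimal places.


MSE = 44.4000. RMSE = sqrt(44.4000) = 6.66.

6.66


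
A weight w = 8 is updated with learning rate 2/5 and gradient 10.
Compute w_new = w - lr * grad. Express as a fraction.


w_new = 8 - 2/5 * 10 = 8 - 4 = 4.

4


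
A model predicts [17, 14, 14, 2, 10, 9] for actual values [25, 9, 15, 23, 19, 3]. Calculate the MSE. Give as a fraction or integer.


MSE = (1/6) * ((25-17)^2=64 + (9-14)^2=25 + (15-14)^2=1 + (23-2)^2=441 + (19-10)^2=81 + (3-9)^2=36). Sum = 648. MSE = 108.

108


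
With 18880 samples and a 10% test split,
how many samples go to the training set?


Test set = 18880 * 10% = 1888. Training set = 18880 - 1888 = 16992.

16992


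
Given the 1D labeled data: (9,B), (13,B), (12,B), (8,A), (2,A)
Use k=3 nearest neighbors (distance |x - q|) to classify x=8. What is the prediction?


Distances: |9-8|=1, |13-8|=5, |12-8|=4, |8-8|=0, |2-8|=6. 3 nearest: (8,A), (9,B), (12,B). Counts: {'A': 1, 'B': 2}. Majority class: B.

B


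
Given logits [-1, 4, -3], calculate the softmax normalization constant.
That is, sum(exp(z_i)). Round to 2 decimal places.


Denom = e^-1=0.3679 + e^4=54.5982 + e^-3=0.0498. Sum = 55.0159, which rounds to 55.02.

55.02


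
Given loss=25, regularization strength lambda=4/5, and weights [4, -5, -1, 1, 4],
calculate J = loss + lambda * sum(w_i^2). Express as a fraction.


L2 sq norm = sum(w^2) = 59. J = 25 + 4/5 * 59 = 361/5.

361/5


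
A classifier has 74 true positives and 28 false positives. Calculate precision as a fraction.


Precision = TP / (TP + FP) = 74 / 102 = 37/51.

37/51


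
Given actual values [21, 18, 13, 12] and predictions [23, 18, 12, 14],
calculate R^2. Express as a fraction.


Mean(y) = 16. SS_res = 9. SS_tot = 54. R^2 = 1 - 9/(54) = 5/6.

5/6


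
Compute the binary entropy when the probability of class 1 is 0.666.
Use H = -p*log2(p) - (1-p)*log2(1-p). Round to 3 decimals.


H = -0.666*log2(0.666) - 0.334*log2(0.334) = 0.919.

0.919


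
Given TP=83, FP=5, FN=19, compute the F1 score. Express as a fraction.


Precision = 83/88 = 83/88. Recall = 83/102 = 83/102. F1 = 2*P*R/(P+R) = 83/95.

83/95


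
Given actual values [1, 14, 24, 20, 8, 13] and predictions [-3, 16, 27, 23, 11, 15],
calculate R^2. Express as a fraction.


Mean(y) = 40/3. SS_res = 51. SS_tot = 1018/3. R^2 = 1 - 51/(1018/3) = 865/1018.

865/1018


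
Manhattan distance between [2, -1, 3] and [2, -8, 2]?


d = sum of absolute differences: |2-2|=0 + |-1--8|=7 + |3-2|=1 = 8.

8


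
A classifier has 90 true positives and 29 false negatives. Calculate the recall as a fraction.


Recall = TP / (TP + FN) = 90 / 119 = 90/119.

90/119


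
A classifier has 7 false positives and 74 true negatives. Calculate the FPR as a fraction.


FPR = FP / (FP + TN) = 7 / 81 = 7/81.

7/81


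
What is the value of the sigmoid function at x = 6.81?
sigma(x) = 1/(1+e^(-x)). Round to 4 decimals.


sigma(6.81) = 1/(1+e^(-6.81)) = 1/(1+0.001103) = 1/1.001103 = 0.9989.

0.9989


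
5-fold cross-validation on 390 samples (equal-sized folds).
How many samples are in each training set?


Each validation fold has 390/5 = 78 samples. Training set = 390 - 78 = 312.

312


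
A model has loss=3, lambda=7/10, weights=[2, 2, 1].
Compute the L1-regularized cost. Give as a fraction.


L1 norm = sum(|w|) = 5. J = 3 + 7/10 * 5 = 13/2.

13/2


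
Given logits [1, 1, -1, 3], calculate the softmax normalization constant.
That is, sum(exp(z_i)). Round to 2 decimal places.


Denom = e^1=2.7183 + e^1=2.7183 + e^-1=0.3679 + e^3=20.0855. Sum = 25.8900, which rounds to 25.89.

25.89


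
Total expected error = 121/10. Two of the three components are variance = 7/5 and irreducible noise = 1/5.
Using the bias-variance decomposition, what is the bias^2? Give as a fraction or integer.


Total error = bias^2 + variance + irreducible noise. So bias^2 = 121/10 - 7/5 - 1/5 = 21/2.

21/2


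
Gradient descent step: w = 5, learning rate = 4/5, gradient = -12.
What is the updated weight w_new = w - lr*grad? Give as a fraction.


w_new = 5 - 4/5 * -12 = 5 - -48/5 = 73/5.

73/5


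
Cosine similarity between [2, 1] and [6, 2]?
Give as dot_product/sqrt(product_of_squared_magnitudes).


dot = 14. |a|^2 = 5, |b|^2 = 40. cos = 14/sqrt(200).

14/sqrt(200)


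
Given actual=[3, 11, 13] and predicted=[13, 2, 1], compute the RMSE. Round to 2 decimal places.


MSE = 108.3333. RMSE = sqrt(108.3333) = 10.41.

10.41


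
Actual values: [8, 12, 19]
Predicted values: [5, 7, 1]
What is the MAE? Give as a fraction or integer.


MAE = (1/3) * (|8-5|=3 + |12-7|=5 + |19-1|=18). Sum = 26. MAE = 26/3.

26/3


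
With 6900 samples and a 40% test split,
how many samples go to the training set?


Test set = 6900 * 40% = 2760. Training set = 6900 - 2760 = 4140.

4140


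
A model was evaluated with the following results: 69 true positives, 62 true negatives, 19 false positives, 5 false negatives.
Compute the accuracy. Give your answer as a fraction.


Accuracy = (TP + TN) / (TP + TN + FP + FN) = (69 + 62) / 155 = 131/155.

131/155


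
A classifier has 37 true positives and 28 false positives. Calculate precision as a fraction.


Precision = TP / (TP + FP) = 37 / 65 = 37/65.

37/65


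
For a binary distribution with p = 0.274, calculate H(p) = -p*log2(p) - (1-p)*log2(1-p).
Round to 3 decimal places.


H = -0.274*log2(0.274) - 0.726*log2(0.726) = 0.847.

0.847


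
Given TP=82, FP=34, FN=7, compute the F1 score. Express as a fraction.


Precision = 82/116 = 41/58. Recall = 82/89 = 82/89. F1 = 2*P*R/(P+R) = 4/5.

4/5


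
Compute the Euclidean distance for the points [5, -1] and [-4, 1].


d = sqrt(sum of squared differences). (5--4)^2=81, (-1-1)^2=4. Sum = 85.

sqrt(85)


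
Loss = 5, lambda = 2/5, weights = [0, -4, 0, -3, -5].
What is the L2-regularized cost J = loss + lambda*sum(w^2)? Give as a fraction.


L2 sq norm = sum(w^2) = 50. J = 5 + 2/5 * 50 = 25.

25


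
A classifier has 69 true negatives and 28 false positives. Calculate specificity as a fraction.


Specificity = TN / (TN + FP) = 69 / 97 = 69/97.

69/97


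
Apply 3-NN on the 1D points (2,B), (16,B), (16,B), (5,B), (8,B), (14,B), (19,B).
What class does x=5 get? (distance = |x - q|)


Distances: |2-5|=3, |16-5|=11, |16-5|=11, |5-5|=0, |8-5|=3, |14-5|=9, |19-5|=14. 3 nearest: (5,B), (2,B), (8,B). Counts: {'B': 3}. Majority class: B.

B


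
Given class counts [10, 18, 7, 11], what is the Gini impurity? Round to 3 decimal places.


Total = 46. Proportions: 10/46, 18/46, 7/46, 11/46. sum(p_i^2) = 0.2807. Gini = 1 - 0.2807 = 0.7193, which rounds to 0.719.

0.719


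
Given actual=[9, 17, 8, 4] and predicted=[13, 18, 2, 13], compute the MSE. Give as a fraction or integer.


MSE = (1/4) * ((9-13)^2=16 + (17-18)^2=1 + (8-2)^2=36 + (4-13)^2=81). Sum = 134. MSE = 67/2.

67/2


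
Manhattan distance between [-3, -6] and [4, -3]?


d = sum of absolute differences: |-3-4|=7 + |-6--3|=3 = 10.

10


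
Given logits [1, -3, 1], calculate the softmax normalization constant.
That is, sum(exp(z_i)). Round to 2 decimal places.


Denom = e^1=2.7183 + e^-3=0.0498 + e^1=2.7183. Sum = 5.4864, which rounds to 5.49.

5.49


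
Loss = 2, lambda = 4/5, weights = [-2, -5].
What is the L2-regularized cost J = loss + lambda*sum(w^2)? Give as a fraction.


L2 sq norm = sum(w^2) = 29. J = 2 + 4/5 * 29 = 126/5.

126/5


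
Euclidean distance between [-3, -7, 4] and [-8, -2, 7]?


d = sqrt(sum of squared differences). (-3--8)^2=25, (-7--2)^2=25, (4-7)^2=9. Sum = 59.

sqrt(59)


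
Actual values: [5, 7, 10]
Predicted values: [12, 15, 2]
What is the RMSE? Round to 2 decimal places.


MSE = 59.0000. RMSE = sqrt(59.0000) = 7.68.

7.68


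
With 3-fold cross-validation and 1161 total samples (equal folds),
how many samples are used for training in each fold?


Each validation fold has 1161/3 = 387 samples. Training set = 1161 - 387 = 774.

774


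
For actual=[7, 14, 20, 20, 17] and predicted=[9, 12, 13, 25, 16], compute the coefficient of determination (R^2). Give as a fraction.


Mean(y) = 78/5. SS_res = 83. SS_tot = 586/5. R^2 = 1 - 83/(586/5) = 171/586.

171/586


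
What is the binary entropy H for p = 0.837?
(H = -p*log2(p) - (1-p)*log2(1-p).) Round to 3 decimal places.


H = -0.837*log2(0.837) - 0.163*log2(0.163) = 0.641.

0.641


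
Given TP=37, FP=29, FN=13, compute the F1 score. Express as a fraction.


Precision = 37/66 = 37/66. Recall = 37/50 = 37/50. F1 = 2*P*R/(P+R) = 37/58.

37/58


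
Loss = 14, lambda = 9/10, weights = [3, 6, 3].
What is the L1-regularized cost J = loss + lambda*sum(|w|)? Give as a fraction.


L1 norm = sum(|w|) = 12. J = 14 + 9/10 * 12 = 124/5.

124/5


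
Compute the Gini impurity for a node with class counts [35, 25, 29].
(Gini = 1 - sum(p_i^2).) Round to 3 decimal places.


Total = 89. Proportions: 35/89, 25/89, 29/89. sum(p_i^2) = 0.3397. Gini = 1 - 0.3397 = 0.6603, which rounds to 0.660.

0.660


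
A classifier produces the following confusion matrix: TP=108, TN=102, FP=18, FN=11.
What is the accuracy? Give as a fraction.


Accuracy = (TP + TN) / (TP + TN + FP + FN) = (108 + 102) / 239 = 210/239.

210/239


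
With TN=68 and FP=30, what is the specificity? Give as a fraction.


Specificity = TN / (TN + FP) = 68 / 98 = 34/49.

34/49


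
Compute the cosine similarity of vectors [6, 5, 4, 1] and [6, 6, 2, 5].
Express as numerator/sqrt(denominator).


dot = 79. |a|^2 = 78, |b|^2 = 101. cos = 79/sqrt(7878).

79/sqrt(7878)


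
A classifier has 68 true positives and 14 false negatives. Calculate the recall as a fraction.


Recall = TP / (TP + FN) = 68 / 82 = 34/41.

34/41


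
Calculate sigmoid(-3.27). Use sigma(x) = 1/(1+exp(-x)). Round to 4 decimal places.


sigma(-3.27) = 1/(1+e^(3.27)) = 1/(1+26.311339) = 1/27.311339 = 0.0366.

0.0366


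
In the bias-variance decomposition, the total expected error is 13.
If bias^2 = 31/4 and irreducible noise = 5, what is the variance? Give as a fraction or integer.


Total error = bias^2 + variance + irreducible noise. So variance = 13 - 31/4 - 5 = 1/4.

1/4


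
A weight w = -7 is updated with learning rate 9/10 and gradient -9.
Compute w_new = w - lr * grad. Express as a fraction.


w_new = -7 - 9/10 * -9 = -7 - -81/10 = 11/10.

11/10


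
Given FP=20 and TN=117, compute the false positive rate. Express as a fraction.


FPR = FP / (FP + TN) = 20 / 137 = 20/137.

20/137


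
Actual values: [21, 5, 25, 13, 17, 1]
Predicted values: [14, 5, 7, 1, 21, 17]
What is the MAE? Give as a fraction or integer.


MAE = (1/6) * (|21-14|=7 + |5-5|=0 + |25-7|=18 + |13-1|=12 + |17-21|=4 + |1-17|=16). Sum = 57. MAE = 19/2.

19/2


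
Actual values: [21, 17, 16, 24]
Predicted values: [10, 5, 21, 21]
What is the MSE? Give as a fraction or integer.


MSE = (1/4) * ((21-10)^2=121 + (17-5)^2=144 + (16-21)^2=25 + (24-21)^2=9). Sum = 299. MSE = 299/4.

299/4


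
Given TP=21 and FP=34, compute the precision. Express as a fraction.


Precision = TP / (TP + FP) = 21 / 55 = 21/55.

21/55


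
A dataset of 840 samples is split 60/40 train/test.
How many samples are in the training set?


Test set = 840 * 40% = 336. Training set = 840 - 336 = 504.

504


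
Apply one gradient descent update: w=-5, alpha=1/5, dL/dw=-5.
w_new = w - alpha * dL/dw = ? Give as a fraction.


w_new = -5 - 1/5 * -5 = -5 - -1 = -4.

-4


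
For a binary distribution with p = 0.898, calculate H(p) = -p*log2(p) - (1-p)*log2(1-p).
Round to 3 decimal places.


H = -0.898*log2(0.898) - 0.102*log2(0.102) = 0.475.

0.475


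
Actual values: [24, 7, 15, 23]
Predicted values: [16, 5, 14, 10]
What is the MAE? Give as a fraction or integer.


MAE = (1/4) * (|24-16|=8 + |7-5|=2 + |15-14|=1 + |23-10|=13). Sum = 24. MAE = 6.

6


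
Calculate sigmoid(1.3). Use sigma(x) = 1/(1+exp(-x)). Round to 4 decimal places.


sigma(1.3) = 1/(1+e^(-1.3)) = 1/(1+0.272532) = 1/1.272532 = 0.7858.

0.7858


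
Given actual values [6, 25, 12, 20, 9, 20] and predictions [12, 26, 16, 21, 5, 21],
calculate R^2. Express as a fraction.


Mean(y) = 46/3. SS_res = 71. SS_tot = 826/3. R^2 = 1 - 71/(826/3) = 613/826.

613/826


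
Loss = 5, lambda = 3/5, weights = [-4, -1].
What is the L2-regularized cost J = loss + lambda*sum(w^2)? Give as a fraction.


L2 sq norm = sum(w^2) = 17. J = 5 + 3/5 * 17 = 76/5.

76/5


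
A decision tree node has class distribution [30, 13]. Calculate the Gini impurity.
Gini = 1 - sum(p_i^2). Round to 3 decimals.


Total = 43. Proportions: 30/43, 13/43. sum(p_i^2) = 0.5782. Gini = 1 - 0.5782 = 0.4218, which rounds to 0.422.

0.422


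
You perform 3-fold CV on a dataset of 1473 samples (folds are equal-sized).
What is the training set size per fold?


Each validation fold has 1473/3 = 491 samples. Training set = 1473 - 491 = 982.

982


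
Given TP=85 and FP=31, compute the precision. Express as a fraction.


Precision = TP / (TP + FP) = 85 / 116 = 85/116.

85/116


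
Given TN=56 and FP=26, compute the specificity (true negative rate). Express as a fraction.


Specificity = TN / (TN + FP) = 56 / 82 = 28/41.

28/41


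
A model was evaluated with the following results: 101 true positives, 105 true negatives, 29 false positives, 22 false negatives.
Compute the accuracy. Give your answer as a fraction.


Accuracy = (TP + TN) / (TP + TN + FP + FN) = (101 + 105) / 257 = 206/257.

206/257


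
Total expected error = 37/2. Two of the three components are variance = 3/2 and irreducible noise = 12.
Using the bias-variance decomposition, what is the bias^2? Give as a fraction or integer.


Total error = bias^2 + variance + irreducible noise. So bias^2 = 37/2 - 3/2 - 12 = 5.

5


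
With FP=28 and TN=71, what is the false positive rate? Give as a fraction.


FPR = FP / (FP + TN) = 28 / 99 = 28/99.

28/99


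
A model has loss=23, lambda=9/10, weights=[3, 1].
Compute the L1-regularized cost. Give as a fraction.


L1 norm = sum(|w|) = 4. J = 23 + 9/10 * 4 = 133/5.

133/5


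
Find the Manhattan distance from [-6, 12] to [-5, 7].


d = sum of absolute differences: |-6--5|=1 + |12-7|=5 = 6.

6


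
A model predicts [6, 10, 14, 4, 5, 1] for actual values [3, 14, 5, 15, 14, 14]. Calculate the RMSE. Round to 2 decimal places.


MSE = 79.5000. RMSE = sqrt(79.5000) = 8.92.

8.92


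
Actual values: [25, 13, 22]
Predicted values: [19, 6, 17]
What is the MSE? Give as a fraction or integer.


MSE = (1/3) * ((25-19)^2=36 + (13-6)^2=49 + (22-17)^2=25). Sum = 110. MSE = 110/3.

110/3


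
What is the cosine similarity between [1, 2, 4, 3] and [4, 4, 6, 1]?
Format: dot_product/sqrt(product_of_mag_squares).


dot = 39. |a|^2 = 30, |b|^2 = 69. cos = 39/sqrt(2070).

39/sqrt(2070)


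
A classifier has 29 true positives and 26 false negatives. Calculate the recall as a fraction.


Recall = TP / (TP + FN) = 29 / 55 = 29/55.

29/55


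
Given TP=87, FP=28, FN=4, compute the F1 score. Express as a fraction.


Precision = 87/115 = 87/115. Recall = 87/91 = 87/91. F1 = 2*P*R/(P+R) = 87/103.

87/103


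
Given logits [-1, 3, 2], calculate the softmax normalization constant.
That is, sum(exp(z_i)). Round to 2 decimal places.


Denom = e^-1=0.3679 + e^3=20.0855 + e^2=7.3891. Sum = 27.8425, which rounds to 27.84.

27.84


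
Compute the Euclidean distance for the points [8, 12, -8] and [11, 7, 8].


d = sqrt(sum of squared differences). (8-11)^2=9, (12-7)^2=25, (-8-8)^2=256. Sum = 290.

sqrt(290)


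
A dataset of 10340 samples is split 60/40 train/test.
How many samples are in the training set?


Test set = 10340 * 40% = 4136. Training set = 10340 - 4136 = 6204.

6204


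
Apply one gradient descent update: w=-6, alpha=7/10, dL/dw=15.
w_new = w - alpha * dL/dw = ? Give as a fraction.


w_new = -6 - 7/10 * 15 = -6 - 21/2 = -33/2.

-33/2


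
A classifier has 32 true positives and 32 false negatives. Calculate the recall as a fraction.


Recall = TP / (TP + FN) = 32 / 64 = 1/2.

1/2


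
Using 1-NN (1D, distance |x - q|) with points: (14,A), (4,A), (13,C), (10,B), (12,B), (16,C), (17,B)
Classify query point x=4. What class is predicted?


Distances: |14-4|=10, |4-4|=0, |13-4|=9, |10-4|=6, |12-4|=8, |16-4|=12, |17-4|=13. 1 nearest: (4,A). Counts: {'A': 1}. Majority class: A.

A


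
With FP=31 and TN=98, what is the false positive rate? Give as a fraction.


FPR = FP / (FP + TN) = 31 / 129 = 31/129.

31/129


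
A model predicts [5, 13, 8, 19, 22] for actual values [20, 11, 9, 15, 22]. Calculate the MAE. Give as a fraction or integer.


MAE = (1/5) * (|20-5|=15 + |11-13|=2 + |9-8|=1 + |15-19|=4 + |22-22|=0). Sum = 22. MAE = 22/5.

22/5
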